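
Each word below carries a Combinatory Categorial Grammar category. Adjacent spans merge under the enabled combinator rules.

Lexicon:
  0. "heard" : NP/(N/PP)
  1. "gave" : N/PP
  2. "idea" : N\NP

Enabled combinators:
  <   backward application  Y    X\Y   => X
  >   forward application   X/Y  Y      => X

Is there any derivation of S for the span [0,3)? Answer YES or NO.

NO

NP/(N/PP) N/PP N\NP
CKY chart[0,3] = {N}; S ∉ chart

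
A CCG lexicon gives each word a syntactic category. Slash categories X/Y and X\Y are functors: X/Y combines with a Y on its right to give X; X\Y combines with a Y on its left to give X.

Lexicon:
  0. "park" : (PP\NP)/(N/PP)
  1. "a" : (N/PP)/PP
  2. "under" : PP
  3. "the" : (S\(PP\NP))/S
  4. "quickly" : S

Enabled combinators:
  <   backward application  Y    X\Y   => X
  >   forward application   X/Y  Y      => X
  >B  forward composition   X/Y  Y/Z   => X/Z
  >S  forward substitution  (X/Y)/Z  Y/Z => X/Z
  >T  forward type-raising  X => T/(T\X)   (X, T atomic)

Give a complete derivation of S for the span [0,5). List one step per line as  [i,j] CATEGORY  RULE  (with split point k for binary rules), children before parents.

[0,1] (PP\NP)/(N/PP)  lex  "park"
[1,2] (N/PP)/PP  lex  "a"
[2,3] PP  lex  "under"
[1,3] N/PP  >  k=2
[0,3] PP\NP  >  k=1
[3,4] (S\(PP\NP))/S  lex  "the"
[4,5] S  lex  "quickly"
[3,5] S\(PP\NP)  >  k=4
[0,5] S  <  k=3

[0,5] S   <
  [0,3] PP\NP   >
    [0,1] "park" : (PP\NP)/(N/PP)
    [1,3] N/PP   >
      [1,2] "a" : (N/PP)/PP
      [2,3] "under" : PP
  [3,5] S\(PP\NP)   >
    [3,4] "the" : (S\(PP\NP))/S
    [4,5] "quickly" : S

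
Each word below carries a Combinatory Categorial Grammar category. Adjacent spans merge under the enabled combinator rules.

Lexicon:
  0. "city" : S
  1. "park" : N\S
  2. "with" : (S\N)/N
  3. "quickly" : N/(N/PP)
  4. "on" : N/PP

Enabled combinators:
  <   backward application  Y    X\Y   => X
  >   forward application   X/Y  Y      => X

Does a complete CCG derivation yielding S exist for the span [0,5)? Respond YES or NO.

[0,5] S   <
  [0,2] N   <
    [0,1] "city" : S
    [1,2] "park" : N\S
  [2,5] S\N   >
    [2,3] "with" : (S\N)/N
    [3,5] N   >
      [3,4] "quickly" : N/(N/PP)
      [4,5] "on" : N/PP

YES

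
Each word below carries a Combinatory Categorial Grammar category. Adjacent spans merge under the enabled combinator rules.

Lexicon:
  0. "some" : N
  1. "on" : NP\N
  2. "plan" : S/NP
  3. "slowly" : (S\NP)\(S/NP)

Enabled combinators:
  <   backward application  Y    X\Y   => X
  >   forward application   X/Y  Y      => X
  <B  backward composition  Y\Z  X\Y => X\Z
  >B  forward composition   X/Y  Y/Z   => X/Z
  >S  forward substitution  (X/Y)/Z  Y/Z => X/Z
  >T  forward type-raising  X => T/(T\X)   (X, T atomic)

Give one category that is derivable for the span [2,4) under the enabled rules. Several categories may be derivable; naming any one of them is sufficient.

[0,4] S   <
  [0,2] NP   <
    [0,1] "some" : N
    [1,2] "on" : NP\N
  [2,4] S\NP   <
    [2,3] "plan" : S/NP
    [3,4] "slowly" : (S\NP)\(S/NP)

S\NP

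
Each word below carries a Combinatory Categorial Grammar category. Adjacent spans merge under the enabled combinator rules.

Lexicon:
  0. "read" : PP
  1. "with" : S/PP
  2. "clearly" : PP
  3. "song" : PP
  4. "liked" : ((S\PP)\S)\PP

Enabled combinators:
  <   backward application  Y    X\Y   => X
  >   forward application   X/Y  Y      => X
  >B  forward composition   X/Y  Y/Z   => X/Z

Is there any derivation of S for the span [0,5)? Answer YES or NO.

[0,5] S   <
  [0,1] "read" : PP
  [1,5] S\PP   <
    [1,3] S   >
      [1,2] "with" : S/PP
      [2,3] "clearly" : PP
    [3,5] (S\PP)\S   <
      [3,4] "song" : PP
      [4,5] "liked" : ((S\PP)\S)\PP

YES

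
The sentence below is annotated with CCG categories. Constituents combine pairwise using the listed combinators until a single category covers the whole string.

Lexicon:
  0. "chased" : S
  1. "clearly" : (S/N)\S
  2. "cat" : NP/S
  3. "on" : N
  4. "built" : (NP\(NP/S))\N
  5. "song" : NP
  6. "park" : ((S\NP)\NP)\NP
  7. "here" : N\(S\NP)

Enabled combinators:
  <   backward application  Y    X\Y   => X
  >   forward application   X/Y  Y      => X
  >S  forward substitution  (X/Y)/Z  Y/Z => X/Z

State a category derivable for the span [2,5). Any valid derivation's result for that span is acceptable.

NP

[0,8] S   >
  [0,2] S/N   <
    [0,1] "chased" : S
    [1,2] "clearly" : (S/N)\S
  [2,8] N   <
    [2,7] S\NP   <
      [2,5] NP   <
        [2,3] "cat" : NP/S
        [3,5] NP\(NP/S)   <
          [3,4] "on" : N
          [4,5] "built" : (NP\(NP/S))\N
      [5,7] (S\NP)\NP   <
        [5,6] "song" : NP
        [6,7] "park" : ((S\NP)\NP)\NP
    [7,8] "here" : N\(S\NP)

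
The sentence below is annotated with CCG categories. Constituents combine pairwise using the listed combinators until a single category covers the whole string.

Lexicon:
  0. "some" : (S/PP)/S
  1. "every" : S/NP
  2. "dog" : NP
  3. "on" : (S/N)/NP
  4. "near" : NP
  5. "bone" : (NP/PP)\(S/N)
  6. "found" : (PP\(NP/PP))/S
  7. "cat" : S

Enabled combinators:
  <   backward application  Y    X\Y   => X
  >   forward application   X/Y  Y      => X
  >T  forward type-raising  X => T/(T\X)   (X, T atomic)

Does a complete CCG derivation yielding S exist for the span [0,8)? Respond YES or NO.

YES

[0,8] S   >
  [0,3] S/PP   >
    [0,1] "some" : (S/PP)/S
    [1,3] S   >
      [1,2] "every" : S/NP
      [2,3] "dog" : NP
  [3,8] PP   <
    [3,6] NP/PP   <
      [3,5] S/N   >
        [3,4] "on" : (S/N)/NP
        [4,5] "near" : NP
      [5,6] "bone" : (NP/PP)\(S/N)
    [6,8] PP\(NP/PP)   >
      [6,7] "found" : (PP\(NP/PP))/S
      [7,8] "cat" : S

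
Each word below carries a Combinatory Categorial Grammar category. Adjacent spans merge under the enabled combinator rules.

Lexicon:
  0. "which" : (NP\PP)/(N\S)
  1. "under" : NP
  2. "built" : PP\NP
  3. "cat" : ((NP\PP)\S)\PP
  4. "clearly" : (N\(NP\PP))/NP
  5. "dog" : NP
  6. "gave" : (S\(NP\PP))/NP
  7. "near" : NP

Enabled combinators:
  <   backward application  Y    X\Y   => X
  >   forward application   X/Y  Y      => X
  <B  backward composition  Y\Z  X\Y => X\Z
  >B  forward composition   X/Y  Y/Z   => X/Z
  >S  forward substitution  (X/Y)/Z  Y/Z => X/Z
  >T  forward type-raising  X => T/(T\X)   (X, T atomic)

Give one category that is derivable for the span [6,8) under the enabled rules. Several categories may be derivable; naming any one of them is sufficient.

[0,8] S   <
  [0,6] NP\PP   >
    [0,1] "which" : (NP\PP)/(N\S)
    [1,6] N\S   <B
      [1,4] (NP\PP)\S   <
        [1,3] PP   <
          [1,2] "under" : NP
          [2,3] "built" : PP\NP
        [3,4] "cat" : ((NP\PP)\S)\PP
      [4,6] N\(NP\PP)   >
        [4,5] "clearly" : (N\(NP\PP))/NP
        [5,6] "dog" : NP
  [6,8] S\(NP\PP)   >
    [6,7] "gave" : (S\(NP\PP))/NP
    [7,8] "near" : NP

S\(NP\PP)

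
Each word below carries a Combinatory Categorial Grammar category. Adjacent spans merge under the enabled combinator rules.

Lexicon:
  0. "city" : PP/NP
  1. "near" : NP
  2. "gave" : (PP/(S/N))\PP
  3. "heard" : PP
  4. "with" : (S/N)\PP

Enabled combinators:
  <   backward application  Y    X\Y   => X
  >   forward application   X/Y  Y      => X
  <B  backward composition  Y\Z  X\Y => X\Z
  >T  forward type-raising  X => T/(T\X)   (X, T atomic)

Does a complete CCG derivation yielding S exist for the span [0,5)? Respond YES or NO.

PP/NP NP (PP/(S/N))\PP PP (S/N)\PP
CKY chart[0,5] = {N/(N\PP), NP/(NP\PP), PP, PP/(PP\PP), S/(S\PP)}; S ∉ chart

NO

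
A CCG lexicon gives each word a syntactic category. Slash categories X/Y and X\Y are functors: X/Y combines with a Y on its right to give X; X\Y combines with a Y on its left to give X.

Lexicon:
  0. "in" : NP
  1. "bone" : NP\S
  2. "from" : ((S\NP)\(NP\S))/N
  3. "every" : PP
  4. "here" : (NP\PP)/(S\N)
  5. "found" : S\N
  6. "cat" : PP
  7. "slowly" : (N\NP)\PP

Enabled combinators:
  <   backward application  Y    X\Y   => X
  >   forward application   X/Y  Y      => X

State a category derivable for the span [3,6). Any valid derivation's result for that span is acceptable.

NP

[0,8] S   <
  [0,1] "in" : NP
  [1,8] S\NP   <
    [1,2] "bone" : NP\S
    [2,8] (S\NP)\(NP\S)   >
      [2,3] "from" : ((S\NP)\(NP\S))/N
      [3,8] N   <
        [3,6] NP   <
          [3,4] "every" : PP
          [4,6] NP\PP   >
            [4,5] "here" : (NP\PP)/(S\N)
            [5,6] "found" : S\N
        [6,8] N\NP   <
          [6,7] "cat" : PP
          [7,8] "slowly" : (N\NP)\PP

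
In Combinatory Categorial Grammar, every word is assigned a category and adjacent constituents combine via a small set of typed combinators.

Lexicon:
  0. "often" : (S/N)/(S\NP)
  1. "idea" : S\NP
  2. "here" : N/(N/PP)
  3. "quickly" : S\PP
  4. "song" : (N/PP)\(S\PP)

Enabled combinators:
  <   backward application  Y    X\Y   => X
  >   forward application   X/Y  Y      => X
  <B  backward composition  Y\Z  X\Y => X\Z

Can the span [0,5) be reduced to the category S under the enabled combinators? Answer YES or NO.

YES

[0,5] S   >
  [0,2] S/N   >
    [0,1] "often" : (S/N)/(S\NP)
    [1,2] "idea" : S\NP
  [2,5] N   >
    [2,3] "here" : N/(N/PP)
    [3,5] N/PP   <
      [3,4] "quickly" : S\PP
      [4,5] "song" : (N/PP)\(S\PP)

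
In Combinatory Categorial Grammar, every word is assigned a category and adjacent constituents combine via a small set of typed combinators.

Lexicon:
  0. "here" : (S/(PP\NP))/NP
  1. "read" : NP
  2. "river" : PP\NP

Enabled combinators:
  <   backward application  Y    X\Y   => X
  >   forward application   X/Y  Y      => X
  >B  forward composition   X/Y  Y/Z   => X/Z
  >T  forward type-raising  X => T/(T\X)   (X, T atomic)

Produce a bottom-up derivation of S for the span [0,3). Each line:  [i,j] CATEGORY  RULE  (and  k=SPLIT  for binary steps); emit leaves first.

[0,3] S   >
  [0,2] S/(PP\NP)   >
    [0,1] "here" : (S/(PP\NP))/NP
    [1,2] "read" : NP
  [2,3] "river" : PP\NP

[0,1] (S/(PP\NP))/NP  lex  "here"
[1,2] NP  lex  "read"
[0,2] S/(PP\NP)  >  k=1
[2,3] PP\NP  lex  "river"
[0,3] S  >  k=2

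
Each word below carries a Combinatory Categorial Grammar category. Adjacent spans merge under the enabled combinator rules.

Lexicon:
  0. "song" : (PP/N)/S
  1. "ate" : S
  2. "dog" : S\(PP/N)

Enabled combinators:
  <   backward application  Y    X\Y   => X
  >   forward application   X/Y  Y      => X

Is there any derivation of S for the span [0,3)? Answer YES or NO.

[0,3] S   <
  [0,2] PP/N   >
    [0,1] "song" : (PP/N)/S
    [1,2] "ate" : S
  [2,3] "dog" : S\(PP/N)

YES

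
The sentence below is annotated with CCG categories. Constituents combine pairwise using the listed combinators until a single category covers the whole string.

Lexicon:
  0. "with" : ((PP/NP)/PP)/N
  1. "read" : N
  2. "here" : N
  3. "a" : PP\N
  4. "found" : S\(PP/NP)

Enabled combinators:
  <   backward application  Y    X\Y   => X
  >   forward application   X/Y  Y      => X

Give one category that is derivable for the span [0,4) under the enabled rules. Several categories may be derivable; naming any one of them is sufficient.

[0,5] S   <
  [0,4] PP/NP   >
    [0,2] (PP/NP)/PP   >
      [0,1] "with" : ((PP/NP)/PP)/N
      [1,2] "read" : N
    [2,4] PP   <
      [2,3] "here" : N
      [3,4] "a" : PP\N
  [4,5] "found" : S\(PP/NP)

PP/NP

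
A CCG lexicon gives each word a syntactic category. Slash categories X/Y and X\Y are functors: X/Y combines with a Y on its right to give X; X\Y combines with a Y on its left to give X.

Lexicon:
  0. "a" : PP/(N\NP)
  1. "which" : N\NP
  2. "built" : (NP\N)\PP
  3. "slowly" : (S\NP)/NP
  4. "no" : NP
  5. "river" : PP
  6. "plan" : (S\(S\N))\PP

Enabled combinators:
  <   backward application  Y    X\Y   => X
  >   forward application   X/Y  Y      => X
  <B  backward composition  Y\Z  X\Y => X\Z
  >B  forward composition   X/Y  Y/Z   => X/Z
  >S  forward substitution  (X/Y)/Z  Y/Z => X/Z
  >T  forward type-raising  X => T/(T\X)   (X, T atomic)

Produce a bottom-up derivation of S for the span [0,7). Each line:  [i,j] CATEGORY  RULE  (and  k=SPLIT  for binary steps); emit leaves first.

[0,7] S   <
  [0,5] S\N   <B
    [0,3] NP\N   <
      [0,2] PP   >
        [0,1] "a" : PP/(N\NP)
        [1,2] "which" : N\NP
      [2,3] "built" : (NP\N)\PP
    [3,5] S\NP   >
      [3,4] "slowly" : (S\NP)/NP
      [4,5] "no" : NP
  [5,7] S\(S\N)   <
    [5,6] "river" : PP
    [6,7] "plan" : (S\(S\N))\PP

[0,1] PP/(N\NP)  lex  "a"
[1,2] N\NP  lex  "which"
[0,2] PP  >  k=1
[2,3] (NP\N)\PP  lex  "built"
[0,3] NP\N  <  k=2
[3,4] (S\NP)/NP  lex  "slowly"
[4,5] NP  lex  "no"
[3,5] S\NP  >  k=4
[0,5] S\N  <B  k=3
[5,6] PP  lex  "river"
[6,7] (S\(S\N))\PP  lex  "plan"
[5,7] S\(S\N)  <  k=6
[0,7] S  <  k=5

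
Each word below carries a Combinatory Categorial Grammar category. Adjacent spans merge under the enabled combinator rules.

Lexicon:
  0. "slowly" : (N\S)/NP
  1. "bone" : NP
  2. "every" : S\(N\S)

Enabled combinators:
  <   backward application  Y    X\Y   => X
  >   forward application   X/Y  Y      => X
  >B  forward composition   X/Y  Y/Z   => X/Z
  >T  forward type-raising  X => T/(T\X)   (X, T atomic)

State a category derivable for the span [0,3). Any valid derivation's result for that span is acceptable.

S

[0,3] S   <
  [0,2] N\S   >
    [0,1] "slowly" : (N\S)/NP
    [1,2] "bone" : NP
  [2,3] "every" : S\(N\S)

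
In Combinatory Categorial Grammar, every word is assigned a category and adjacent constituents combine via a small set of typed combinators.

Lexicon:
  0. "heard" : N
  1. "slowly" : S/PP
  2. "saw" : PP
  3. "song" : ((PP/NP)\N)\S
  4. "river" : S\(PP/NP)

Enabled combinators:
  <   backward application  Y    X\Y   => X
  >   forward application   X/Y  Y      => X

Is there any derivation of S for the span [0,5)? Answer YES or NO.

YES

[0,5] S   <
  [0,4] PP/NP   <
    [0,1] "heard" : N
    [1,4] (PP/NP)\N   <
      [1,3] S   >
        [1,2] "slowly" : S/PP
        [2,3] "saw" : PP
      [3,4] "song" : ((PP/NP)\N)\S
  [4,5] "river" : S\(PP/NP)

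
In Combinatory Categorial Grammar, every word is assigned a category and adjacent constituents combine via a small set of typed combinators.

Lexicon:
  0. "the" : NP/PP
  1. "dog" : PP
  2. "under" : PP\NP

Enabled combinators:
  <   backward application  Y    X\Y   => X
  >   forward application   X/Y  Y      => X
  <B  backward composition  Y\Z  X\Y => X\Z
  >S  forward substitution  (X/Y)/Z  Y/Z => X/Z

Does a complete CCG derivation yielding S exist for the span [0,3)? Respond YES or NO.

NO

NP/PP PP PP\NP
CKY chart[0,3] = {PP}; S ∉ chart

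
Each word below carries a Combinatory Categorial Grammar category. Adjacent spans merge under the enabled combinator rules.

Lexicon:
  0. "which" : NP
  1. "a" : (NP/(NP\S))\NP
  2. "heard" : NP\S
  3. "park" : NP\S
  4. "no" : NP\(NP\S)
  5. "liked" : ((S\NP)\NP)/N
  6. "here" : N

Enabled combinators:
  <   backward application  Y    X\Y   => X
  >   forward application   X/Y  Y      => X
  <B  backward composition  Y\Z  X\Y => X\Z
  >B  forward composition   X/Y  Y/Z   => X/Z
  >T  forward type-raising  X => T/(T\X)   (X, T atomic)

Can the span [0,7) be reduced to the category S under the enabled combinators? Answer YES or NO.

[0,7] S   <
  [0,3] NP   >
    [0,2] NP/(NP\S)   <
      [0,1] "which" : NP
      [1,2] "a" : (NP/(NP\S))\NP
    [2,3] "heard" : NP\S
  [3,7] S\NP   <
    [3,5] NP   <
      [3,4] "park" : NP\S
      [4,5] "no" : NP\(NP\S)
    [5,7] (S\NP)\NP   >
      [5,6] "liked" : ((S\NP)\NP)/N
      [6,7] "here" : N

YES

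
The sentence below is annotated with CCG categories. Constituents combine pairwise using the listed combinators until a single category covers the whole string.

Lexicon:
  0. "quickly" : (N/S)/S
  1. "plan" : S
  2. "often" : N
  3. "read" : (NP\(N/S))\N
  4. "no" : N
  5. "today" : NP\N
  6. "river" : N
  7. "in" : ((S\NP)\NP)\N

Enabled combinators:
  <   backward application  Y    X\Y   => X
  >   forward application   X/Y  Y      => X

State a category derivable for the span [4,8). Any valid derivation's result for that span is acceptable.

[0,8] S   <
  [0,4] NP   <
    [0,2] N/S   >
      [0,1] "quickly" : (N/S)/S
      [1,2] "plan" : S
    [2,4] NP\(N/S)   <
      [2,3] "often" : N
      [3,4] "read" : (NP\(N/S))\N
  [4,8] S\NP   <
    [4,6] NP   <
      [4,5] "no" : N
      [5,6] "today" : NP\N
    [6,8] (S\NP)\NP   <
      [6,7] "river" : N
      [7,8] "in" : ((S\NP)\NP)\N

S\NP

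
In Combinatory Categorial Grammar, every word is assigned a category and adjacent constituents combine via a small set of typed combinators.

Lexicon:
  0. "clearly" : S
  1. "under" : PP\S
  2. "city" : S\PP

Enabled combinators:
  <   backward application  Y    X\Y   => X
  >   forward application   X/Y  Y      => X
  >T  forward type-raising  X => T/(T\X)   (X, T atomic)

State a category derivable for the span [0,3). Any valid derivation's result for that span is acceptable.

S

[0,3] S   <
  [0,2] PP   >
    [0,1] PP/(PP\S)   >T
      [0,1] "clearly" : S
    [1,2] "under" : PP\S
  [2,3] "city" : S\PP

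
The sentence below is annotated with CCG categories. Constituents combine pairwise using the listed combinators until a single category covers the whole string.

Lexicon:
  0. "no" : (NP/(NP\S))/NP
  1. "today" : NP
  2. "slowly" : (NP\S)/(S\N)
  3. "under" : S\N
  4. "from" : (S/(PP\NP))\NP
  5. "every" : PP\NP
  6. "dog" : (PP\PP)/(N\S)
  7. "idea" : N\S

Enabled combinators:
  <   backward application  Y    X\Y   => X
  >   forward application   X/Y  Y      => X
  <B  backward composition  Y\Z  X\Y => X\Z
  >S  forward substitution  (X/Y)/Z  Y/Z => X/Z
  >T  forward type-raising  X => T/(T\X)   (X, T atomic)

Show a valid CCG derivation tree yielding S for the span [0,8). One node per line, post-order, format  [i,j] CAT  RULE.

[0,1] (NP/(NP\S))/NP  lex  "no"
[1,2] NP  lex  "today"
[0,2] NP/(NP\S)  >  k=1
[2,3] (NP\S)/(S\N)  lex  "slowly"
[3,4] S\N  lex  "under"
[2,4] NP\S  >  k=3
[0,4] NP  >  k=2
[4,5] (S/(PP\NP))\NP  lex  "from"
[0,5] S/(PP\NP)  <  k=4
[5,6] PP\NP  lex  "every"
[6,7] (PP\PP)/(N\S)  lex  "dog"
[7,8] N\S  lex  "idea"
[6,8] PP\PP  >  k=7
[5,8] PP\NP  <B  k=6
[0,8] S  >  k=5

[0,8] S   >
  [0,5] S/(PP\NP)   <
    [0,4] NP   >
      [0,2] NP/(NP\S)   >
        [0,1] "no" : (NP/(NP\S))/NP
        [1,2] "today" : NP
      [2,4] NP\S   >
        [2,3] "slowly" : (NP\S)/(S\N)
        [3,4] "under" : S\N
    [4,5] "from" : (S/(PP\NP))\NP
  [5,8] PP\NP   <B
    [5,6] "every" : PP\NP
    [6,8] PP\PP   >
      [6,7] "dog" : (PP\PP)/(N\S)
      [7,8] "idea" : N\S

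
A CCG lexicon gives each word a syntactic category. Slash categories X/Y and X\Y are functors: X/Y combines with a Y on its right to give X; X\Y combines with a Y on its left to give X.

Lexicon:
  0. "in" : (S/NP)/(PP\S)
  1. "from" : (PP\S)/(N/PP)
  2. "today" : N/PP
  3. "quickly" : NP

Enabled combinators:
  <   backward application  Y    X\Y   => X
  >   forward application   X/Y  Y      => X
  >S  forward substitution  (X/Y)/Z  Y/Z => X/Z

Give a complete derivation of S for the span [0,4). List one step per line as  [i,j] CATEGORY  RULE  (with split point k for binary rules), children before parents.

[0,4] S   >
  [0,3] S/NP   >
    [0,1] "in" : (S/NP)/(PP\S)
    [1,3] PP\S   >
      [1,2] "from" : (PP\S)/(N/PP)
      [2,3] "today" : N/PP
  [3,4] "quickly" : NP

[0,1] (S/NP)/(PP\S)  lex  "in"
[1,2] (PP\S)/(N/PP)  lex  "from"
[2,3] N/PP  lex  "today"
[1,3] PP\S  >  k=2
[0,3] S/NP  >  k=1
[3,4] NP  lex  "quickly"
[0,4] S  >  k=3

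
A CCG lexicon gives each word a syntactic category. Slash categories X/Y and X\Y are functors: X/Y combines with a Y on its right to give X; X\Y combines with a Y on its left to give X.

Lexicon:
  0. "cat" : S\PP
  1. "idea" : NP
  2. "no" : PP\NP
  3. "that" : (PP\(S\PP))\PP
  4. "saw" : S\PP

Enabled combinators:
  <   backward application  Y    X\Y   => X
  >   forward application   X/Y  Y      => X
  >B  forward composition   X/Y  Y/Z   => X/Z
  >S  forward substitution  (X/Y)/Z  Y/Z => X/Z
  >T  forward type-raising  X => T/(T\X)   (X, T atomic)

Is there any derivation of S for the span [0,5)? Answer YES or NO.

[0,5] S   <
  [0,4] PP   <
    [0,1] "cat" : S\PP
    [1,4] PP\(S\PP)   <
      [1,3] PP   <
        [1,2] "idea" : NP
        [2,3] "no" : PP\NP
      [3,4] "that" : (PP\(S\PP))\PP
  [4,5] "saw" : S\PP

YES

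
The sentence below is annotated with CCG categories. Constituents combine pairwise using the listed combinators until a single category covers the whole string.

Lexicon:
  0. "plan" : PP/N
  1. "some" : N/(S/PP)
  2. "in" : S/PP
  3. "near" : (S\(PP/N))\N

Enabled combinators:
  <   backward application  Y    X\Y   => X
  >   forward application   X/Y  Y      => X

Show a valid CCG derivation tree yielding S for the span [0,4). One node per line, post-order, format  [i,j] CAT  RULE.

[0,4] S   <
  [0,1] "plan" : PP/N
  [1,4] S\(PP/N)   <
    [1,3] N   >
      [1,2] "some" : N/(S/PP)
      [2,3] "in" : S/PP
    [3,4] "near" : (S\(PP/N))\N

[0,1] PP/N  lex  "plan"
[1,2] N/(S/PP)  lex  "some"
[2,3] S/PP  lex  "in"
[1,3] N  >  k=2
[3,4] (S\(PP/N))\N  lex  "near"
[1,4] S\(PP/N)  <  k=3
[0,4] S  <  k=1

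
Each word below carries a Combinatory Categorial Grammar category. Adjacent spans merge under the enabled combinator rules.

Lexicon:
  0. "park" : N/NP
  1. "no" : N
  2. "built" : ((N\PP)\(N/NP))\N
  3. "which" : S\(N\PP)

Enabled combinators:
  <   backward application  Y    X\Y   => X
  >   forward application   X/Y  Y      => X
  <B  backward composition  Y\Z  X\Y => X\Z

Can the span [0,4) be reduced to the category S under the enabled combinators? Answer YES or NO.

YES

[0,4] S   <
  [0,3] N\PP   <
    [0,1] "park" : N/NP
    [1,3] (N\PP)\(N/NP)   <
      [1,2] "no" : N
      [2,3] "built" : ((N\PP)\(N/NP))\N
  [3,4] "which" : S\(N\PP)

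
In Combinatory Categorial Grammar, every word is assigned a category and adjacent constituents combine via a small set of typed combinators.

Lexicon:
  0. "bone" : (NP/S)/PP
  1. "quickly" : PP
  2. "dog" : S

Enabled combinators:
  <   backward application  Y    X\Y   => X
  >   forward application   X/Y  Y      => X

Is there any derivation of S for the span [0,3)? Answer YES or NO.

NO

(NP/S)/PP PP S
CKY chart[0,3] = {NP}; S ∉ chart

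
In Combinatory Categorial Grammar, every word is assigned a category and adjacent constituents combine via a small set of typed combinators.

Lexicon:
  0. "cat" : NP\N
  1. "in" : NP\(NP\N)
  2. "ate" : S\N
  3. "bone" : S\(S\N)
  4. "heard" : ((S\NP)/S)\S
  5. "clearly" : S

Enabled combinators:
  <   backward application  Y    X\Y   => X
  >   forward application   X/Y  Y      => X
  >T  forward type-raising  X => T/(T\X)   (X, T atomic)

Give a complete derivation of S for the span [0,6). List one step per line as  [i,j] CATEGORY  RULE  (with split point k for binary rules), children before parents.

[0,6] S   <
  [0,2] NP   <
    [0,1] "cat" : NP\N
    [1,2] "in" : NP\(NP\N)
  [2,6] S\NP   >
    [2,5] (S\NP)/S   <
      [2,4] S   <
        [2,3] "ate" : S\N
        [3,4] "bone" : S\(S\N)
      [4,5] "heard" : ((S\NP)/S)\S
    [5,6] "clearly" : S

[0,1] NP\N  lex  "cat"
[1,2] NP\(NP\N)  lex  "in"
[0,2] NP  <  k=1
[2,3] S\N  lex  "ate"
[3,4] S\(S\N)  lex  "bone"
[2,4] S  <  k=3
[4,5] ((S\NP)/S)\S  lex  "heard"
[2,5] (S\NP)/S  <  k=4
[5,6] S  lex  "clearly"
[2,6] S\NP  >  k=5
[0,6] S  <  k=2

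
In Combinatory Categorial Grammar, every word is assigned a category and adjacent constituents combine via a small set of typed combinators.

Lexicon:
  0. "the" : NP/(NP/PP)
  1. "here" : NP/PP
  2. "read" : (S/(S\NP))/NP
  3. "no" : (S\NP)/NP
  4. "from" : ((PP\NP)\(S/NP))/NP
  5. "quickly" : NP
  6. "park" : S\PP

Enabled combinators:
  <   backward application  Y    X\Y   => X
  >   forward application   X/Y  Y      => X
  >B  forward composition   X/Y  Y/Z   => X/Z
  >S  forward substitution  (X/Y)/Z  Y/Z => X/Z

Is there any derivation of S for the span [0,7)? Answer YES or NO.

YES

[0,7] S   <
  [0,6] PP   <
    [0,2] NP   >
      [0,1] "the" : NP/(NP/PP)
      [1,2] "here" : NP/PP
    [2,6] PP\NP   <
      [2,4] S/NP   >S
        [2,3] "read" : (S/(S\NP))/NP
        [3,4] "no" : (S\NP)/NP
      [4,6] (PP\NP)\(S/NP)   >
        [4,5] "from" : ((PP\NP)\(S/NP))/NP
        [5,6] "quickly" : NP
  [6,7] "park" : S\PP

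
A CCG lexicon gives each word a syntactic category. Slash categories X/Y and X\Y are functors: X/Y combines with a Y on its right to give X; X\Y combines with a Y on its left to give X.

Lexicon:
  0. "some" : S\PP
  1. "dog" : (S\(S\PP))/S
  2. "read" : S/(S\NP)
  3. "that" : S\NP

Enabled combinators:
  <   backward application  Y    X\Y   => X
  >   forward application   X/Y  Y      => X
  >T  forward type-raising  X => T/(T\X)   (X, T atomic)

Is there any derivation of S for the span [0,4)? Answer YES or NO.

[0,4] S   <
  [0,1] "some" : S\PP
  [1,4] S\(S\PP)   >
    [1,2] "dog" : (S\(S\PP))/S
    [2,4] S   >
      [2,3] "read" : S/(S\NP)
      [3,4] "that" : S\NP

YES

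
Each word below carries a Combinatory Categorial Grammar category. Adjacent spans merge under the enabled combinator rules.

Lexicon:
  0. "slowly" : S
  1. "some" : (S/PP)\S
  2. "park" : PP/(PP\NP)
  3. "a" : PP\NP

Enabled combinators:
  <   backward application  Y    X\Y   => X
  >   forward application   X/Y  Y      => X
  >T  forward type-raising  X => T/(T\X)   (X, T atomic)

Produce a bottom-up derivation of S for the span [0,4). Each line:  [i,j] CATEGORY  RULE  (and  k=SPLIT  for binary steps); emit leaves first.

[0,1] S  lex  "slowly"
[1,2] (S/PP)\S  lex  "some"
[0,2] S/PP  <  k=1
[2,3] PP/(PP\NP)  lex  "park"
[3,4] PP\NP  lex  "a"
[2,4] PP  >  k=3
[0,4] S  >  k=2

[0,4] S   >
  [0,2] S/PP   <
    [0,1] "slowly" : S
    [1,2] "some" : (S/PP)\S
  [2,4] PP   >
    [2,3] "park" : PP/(PP\NP)
    [3,4] "a" : PP\NP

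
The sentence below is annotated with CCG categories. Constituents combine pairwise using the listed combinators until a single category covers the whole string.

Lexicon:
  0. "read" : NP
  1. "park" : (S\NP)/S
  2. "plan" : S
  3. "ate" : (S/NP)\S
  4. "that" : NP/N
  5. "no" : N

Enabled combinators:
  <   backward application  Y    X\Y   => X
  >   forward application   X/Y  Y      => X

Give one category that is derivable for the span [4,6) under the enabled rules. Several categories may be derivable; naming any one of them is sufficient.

[0,6] S   <
  [0,1] "read" : NP
  [1,6] S\NP   >
    [1,2] "park" : (S\NP)/S
    [2,6] S   >
      [2,4] S/NP   <
        [2,3] "plan" : S
        [3,4] "ate" : (S/NP)\S
      [4,6] NP   >
        [4,5] "that" : NP/N
        [5,6] "no" : N

NP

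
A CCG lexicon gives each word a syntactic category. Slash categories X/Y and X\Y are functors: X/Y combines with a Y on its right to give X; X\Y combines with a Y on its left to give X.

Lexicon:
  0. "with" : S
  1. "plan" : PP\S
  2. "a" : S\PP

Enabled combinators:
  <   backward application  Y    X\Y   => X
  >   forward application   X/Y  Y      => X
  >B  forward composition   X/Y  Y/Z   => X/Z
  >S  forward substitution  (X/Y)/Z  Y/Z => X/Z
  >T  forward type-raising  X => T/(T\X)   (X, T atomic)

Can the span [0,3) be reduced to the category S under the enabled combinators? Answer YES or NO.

[0,3] S   <
  [0,2] PP   <
    [0,1] "with" : S
    [1,2] "plan" : PP\S
  [2,3] "a" : S\PP

YES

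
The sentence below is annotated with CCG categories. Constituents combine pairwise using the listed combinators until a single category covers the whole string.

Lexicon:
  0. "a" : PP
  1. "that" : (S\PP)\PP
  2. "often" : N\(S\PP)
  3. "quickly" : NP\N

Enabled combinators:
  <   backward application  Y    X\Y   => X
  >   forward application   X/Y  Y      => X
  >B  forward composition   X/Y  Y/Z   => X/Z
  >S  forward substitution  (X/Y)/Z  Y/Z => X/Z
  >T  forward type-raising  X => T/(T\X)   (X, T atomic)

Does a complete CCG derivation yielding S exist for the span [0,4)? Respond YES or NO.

NO

PP (S\PP)\PP N\(S\PP) NP\N
CKY chart[0,4] = {N/(N\NP), NP, NP/(NP\NP), PP/(PP\NP), S/(S\NP)}; S ∉ chart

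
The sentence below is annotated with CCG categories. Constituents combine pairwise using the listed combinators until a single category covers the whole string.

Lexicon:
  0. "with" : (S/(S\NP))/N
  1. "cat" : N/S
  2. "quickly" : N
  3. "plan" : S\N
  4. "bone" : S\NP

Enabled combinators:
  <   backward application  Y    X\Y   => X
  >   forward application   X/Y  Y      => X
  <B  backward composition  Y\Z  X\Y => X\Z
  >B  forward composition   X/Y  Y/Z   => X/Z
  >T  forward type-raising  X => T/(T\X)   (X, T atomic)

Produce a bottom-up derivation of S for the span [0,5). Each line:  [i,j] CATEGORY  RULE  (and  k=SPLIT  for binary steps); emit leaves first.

[0,1] (S/(S\NP))/N  lex  "with"
[1,2] N/S  lex  "cat"
[2,3] N  lex  "quickly"
[3,4] S\N  lex  "plan"
[2,4] S  <  k=3
[1,4] N  >  k=2
[0,4] S/(S\NP)  >  k=1
[4,5] S\NP  lex  "bone"
[0,5] S  >  k=4

[0,5] S   >
  [0,4] S/(S\NP)   >
    [0,1] "with" : (S/(S\NP))/N
    [1,4] N   >
      [1,2] "cat" : N/S
      [2,4] S   <
        [2,3] "quickly" : N
        [3,4] "plan" : S\N
  [4,5] "bone" : S\NP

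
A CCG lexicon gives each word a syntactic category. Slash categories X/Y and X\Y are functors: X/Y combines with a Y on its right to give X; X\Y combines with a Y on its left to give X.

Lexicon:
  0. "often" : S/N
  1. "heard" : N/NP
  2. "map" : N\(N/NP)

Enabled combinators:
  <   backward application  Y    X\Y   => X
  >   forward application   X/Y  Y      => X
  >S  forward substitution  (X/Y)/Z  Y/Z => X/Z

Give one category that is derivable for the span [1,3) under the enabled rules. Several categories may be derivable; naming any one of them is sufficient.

N

[0,3] S   >
  [0,1] "often" : S/N
  [1,3] N   <
    [1,2] "heard" : N/NP
    [2,3] "map" : N\(N/NP)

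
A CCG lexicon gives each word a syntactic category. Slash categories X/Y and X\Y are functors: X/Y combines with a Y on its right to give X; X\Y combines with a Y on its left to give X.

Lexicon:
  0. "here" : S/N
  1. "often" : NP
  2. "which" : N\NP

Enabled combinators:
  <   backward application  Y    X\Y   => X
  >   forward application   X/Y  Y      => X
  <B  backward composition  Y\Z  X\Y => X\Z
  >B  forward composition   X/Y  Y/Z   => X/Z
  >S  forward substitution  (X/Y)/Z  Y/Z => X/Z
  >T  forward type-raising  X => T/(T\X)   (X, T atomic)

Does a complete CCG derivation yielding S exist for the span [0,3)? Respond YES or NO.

[0,3] S   >
  [0,1] "here" : S/N
  [1,3] N   <
    [1,2] "often" : NP
    [2,3] "which" : N\NP

YES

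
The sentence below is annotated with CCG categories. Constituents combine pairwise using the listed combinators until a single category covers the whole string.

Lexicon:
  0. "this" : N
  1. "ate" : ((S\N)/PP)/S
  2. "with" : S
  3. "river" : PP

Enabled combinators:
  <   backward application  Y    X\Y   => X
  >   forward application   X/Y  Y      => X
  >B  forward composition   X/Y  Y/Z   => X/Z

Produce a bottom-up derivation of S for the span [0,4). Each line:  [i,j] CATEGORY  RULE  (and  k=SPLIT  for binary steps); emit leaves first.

[0,4] S   <
  [0,1] "this" : N
  [1,4] S\N   >
    [1,3] (S\N)/PP   >
      [1,2] "ate" : ((S\N)/PP)/S
      [2,3] "with" : S
    [3,4] "river" : PP

[0,1] N  lex  "this"
[1,2] ((S\N)/PP)/S  lex  "ate"
[2,3] S  lex  "with"
[1,3] (S\N)/PP  >  k=2
[3,4] PP  lex  "river"
[1,4] S\N  >  k=3
[0,4] S  <  k=1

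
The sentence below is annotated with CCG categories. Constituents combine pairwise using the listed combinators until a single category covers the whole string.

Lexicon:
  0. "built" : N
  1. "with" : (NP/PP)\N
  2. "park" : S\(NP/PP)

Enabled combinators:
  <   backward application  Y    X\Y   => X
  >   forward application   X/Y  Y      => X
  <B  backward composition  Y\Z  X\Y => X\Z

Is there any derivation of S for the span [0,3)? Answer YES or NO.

[0,3] S   <
  [0,2] NP/PP   <
    [0,1] "built" : N
    [1,2] "with" : (NP/PP)\N
  [2,3] "park" : S\(NP/PP)

YES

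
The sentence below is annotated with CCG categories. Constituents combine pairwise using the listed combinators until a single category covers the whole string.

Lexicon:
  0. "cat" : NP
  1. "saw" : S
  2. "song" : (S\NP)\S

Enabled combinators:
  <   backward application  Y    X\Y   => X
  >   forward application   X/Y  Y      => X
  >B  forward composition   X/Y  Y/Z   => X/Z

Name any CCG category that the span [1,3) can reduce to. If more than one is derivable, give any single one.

[0,3] S   <
  [0,1] "cat" : NP
  [1,3] S\NP   <
    [1,2] "saw" : S
    [2,3] "song" : (S\NP)\S

S\NP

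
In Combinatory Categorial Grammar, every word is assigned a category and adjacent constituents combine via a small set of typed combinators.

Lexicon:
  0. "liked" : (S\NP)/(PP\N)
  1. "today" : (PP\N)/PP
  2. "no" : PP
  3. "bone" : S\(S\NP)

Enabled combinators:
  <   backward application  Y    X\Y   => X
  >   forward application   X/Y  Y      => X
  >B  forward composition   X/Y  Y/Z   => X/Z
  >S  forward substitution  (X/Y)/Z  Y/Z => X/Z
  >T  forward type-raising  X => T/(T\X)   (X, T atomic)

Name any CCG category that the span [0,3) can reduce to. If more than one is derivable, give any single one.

[0,4] S   <
  [0,3] S\NP   >
    [0,1] "liked" : (S\NP)/(PP\N)
    [1,3] PP\N   >
      [1,2] "today" : (PP\N)/PP
      [2,3] "no" : PP
  [3,4] "bone" : S\(S\NP)

S\NP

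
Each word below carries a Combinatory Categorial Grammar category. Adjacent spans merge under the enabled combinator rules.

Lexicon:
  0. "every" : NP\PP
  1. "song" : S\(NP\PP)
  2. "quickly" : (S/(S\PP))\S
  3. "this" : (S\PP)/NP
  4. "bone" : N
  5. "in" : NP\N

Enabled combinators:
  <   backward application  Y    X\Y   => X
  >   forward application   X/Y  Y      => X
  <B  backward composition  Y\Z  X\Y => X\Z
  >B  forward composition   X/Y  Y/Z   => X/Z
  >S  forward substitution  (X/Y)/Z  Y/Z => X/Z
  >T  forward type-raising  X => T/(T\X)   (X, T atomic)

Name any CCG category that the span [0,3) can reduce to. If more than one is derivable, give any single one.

S/(S\PP)

[0,6] S   >
  [0,3] S/(S\PP)   <
    [0,2] S   <
      [0,1] "every" : NP\PP
      [1,2] "song" : S\(NP\PP)
    [2,3] "quickly" : (S/(S\PP))\S
  [3,6] S\PP   >
    [3,4] "this" : (S\PP)/NP
    [4,6] NP   <
      [4,5] "bone" : N
      [5,6] "in" : NP\N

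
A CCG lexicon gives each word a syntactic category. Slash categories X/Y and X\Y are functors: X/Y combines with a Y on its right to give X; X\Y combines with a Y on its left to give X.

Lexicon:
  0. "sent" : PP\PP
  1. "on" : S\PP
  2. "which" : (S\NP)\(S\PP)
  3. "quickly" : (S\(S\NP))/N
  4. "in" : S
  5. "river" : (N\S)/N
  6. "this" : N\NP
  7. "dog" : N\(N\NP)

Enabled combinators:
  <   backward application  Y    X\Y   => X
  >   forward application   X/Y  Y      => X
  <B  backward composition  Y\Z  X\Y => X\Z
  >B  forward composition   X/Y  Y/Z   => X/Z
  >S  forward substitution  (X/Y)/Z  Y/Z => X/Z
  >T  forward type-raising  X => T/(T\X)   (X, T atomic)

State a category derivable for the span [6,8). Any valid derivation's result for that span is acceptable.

[0,8] S   <
  [0,3] S\NP   <
    [0,2] S\PP   <B
      [0,1] "sent" : PP\PP
      [1,2] "on" : S\PP
    [2,3] "which" : (S\NP)\(S\PP)
  [3,8] S\(S\NP)   >
    [3,4] "quickly" : (S\(S\NP))/N
    [4,8] N   >
      [4,5] N/(N\S)   >T
        [4,5] "in" : S
      [5,8] N\S   >
        [5,6] "river" : (N\S)/N
        [6,8] N   <
          [6,7] "this" : N\NP
          [7,8] "dog" : N\(N\NP)

N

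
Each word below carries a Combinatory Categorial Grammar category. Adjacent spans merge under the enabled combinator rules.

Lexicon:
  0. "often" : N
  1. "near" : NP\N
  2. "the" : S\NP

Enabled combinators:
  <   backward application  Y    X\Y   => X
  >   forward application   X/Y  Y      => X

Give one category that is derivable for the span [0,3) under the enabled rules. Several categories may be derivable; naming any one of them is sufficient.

[0,3] S   <
  [0,2] NP   <
    [0,1] "often" : N
    [1,2] "near" : NP\N
  [2,3] "the" : S\NP

S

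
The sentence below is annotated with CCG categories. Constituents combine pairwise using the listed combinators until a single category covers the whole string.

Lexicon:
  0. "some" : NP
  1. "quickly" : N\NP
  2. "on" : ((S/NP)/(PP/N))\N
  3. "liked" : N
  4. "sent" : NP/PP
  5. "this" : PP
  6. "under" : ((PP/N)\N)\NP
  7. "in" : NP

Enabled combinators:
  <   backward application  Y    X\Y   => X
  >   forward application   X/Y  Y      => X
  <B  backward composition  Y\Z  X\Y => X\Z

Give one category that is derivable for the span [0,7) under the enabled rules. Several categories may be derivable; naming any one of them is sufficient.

S/NP

[0,8] S   >
  [0,7] S/NP   >
    [0,3] (S/NP)/(PP/N)   <
      [0,2] N   <
        [0,1] "some" : NP
        [1,2] "quickly" : N\NP
      [2,3] "on" : ((S/NP)/(PP/N))\N
    [3,7] PP/N   <
      [3,4] "liked" : N
      [4,7] (PP/N)\N   <
        [4,6] NP   >
          [4,5] "sent" : NP/PP
          [5,6] "this" : PP
        [6,7] "under" : ((PP/N)\N)\NP
  [7,8] "in" : NP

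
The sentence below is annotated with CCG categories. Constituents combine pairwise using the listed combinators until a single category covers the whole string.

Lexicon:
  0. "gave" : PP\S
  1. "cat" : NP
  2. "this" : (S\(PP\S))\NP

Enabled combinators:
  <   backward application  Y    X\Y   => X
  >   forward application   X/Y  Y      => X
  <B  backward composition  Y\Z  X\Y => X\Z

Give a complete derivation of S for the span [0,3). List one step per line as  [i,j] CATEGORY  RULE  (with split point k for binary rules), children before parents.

[0,1] PP\S  lex  "gave"
[1,2] NP  lex  "cat"
[2,3] (S\(PP\S))\NP  lex  "this"
[1,3] S\(PP\S)  <  k=2
[0,3] S  <  k=1

[0,3] S   <
  [0,1] "gave" : PP\S
  [1,3] S\(PP\S)   <
    [1,2] "cat" : NP
    [2,3] "this" : (S\(PP\S))\NP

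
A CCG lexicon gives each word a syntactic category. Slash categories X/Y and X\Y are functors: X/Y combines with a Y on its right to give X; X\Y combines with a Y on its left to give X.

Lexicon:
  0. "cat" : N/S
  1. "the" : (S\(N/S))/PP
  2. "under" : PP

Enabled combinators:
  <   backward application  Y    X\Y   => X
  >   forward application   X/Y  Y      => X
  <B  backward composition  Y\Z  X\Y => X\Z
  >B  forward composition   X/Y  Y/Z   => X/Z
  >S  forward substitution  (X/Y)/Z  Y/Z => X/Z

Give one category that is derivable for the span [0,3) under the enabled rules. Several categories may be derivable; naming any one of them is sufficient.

[0,3] S   <
  [0,1] "cat" : N/S
  [1,3] S\(N/S)   >
    [1,2] "the" : (S\(N/S))/PP
    [2,3] "under" : PP

S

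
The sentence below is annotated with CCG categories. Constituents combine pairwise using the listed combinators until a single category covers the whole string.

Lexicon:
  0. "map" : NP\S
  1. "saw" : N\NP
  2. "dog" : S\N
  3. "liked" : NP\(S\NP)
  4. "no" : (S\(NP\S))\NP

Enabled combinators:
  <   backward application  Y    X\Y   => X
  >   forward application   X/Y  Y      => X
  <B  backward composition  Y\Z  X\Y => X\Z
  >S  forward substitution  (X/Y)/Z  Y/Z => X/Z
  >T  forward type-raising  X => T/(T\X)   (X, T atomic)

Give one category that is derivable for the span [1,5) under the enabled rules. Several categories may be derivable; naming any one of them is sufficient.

S\(NP\S)

[0,5] S   <
  [0,1] "map" : NP\S
  [1,5] S\(NP\S)   <
    [1,4] NP   <
      [1,3] S\NP   <B
        [1,2] "saw" : N\NP
        [2,3] "dog" : S\N
      [3,4] "liked" : NP\(S\NP)
    [4,5] "no" : (S\(NP\S))\NP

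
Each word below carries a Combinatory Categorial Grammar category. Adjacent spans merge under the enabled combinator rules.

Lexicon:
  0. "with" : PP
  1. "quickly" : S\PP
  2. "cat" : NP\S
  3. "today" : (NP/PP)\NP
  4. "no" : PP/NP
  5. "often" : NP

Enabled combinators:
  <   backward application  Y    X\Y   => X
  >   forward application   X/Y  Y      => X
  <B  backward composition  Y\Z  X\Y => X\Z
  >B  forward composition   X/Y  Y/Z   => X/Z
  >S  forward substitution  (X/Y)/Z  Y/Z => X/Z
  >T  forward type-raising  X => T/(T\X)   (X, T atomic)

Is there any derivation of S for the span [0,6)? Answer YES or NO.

PP S\PP NP\S (NP/PP)\NP PP/NP NP
CKY chart[0,6] = {N/(N\NP), NP, NP/(NP\NP), NP/(PP\PP), PP/(PP\NP), S/(S\NP)}; S ∉ chart

NO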